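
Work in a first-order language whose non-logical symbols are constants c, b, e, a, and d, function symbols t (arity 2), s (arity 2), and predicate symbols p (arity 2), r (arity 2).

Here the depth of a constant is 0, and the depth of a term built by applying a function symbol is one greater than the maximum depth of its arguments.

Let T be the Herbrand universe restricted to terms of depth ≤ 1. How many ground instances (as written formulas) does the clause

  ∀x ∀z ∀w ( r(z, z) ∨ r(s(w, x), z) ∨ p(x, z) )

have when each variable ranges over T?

166375

Ground terms of depth ≤ 1:
  Let N_k = |{terms of depth ≤ k}|. Then N_0 = 5 and N_k = 5 + N_{k-1}^2 + N_{k-1}^2 for k ≥ 1 (one summand per function symbol, arity giving the exponent).
  N_0 = 5
  N_1 = 5 + 5^2 + 5^2 = 55
So there are 55 ground terms available for substitution.
The body mentions every one of the 3 quantified variables; since ground terms form a free algebra, no two substitutions collapse to the same formula.
Number of ground instances = 55^3 = 166375.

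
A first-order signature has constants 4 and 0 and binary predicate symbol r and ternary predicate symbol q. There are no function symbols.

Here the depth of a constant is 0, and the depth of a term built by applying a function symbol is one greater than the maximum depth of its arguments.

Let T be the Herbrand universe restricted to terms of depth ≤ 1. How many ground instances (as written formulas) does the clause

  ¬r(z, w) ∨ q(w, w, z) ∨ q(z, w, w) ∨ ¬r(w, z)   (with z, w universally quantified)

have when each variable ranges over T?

Ground terms of depth ≤ 1:
  With no function symbols every ground term is a constant, so there are exactly 2 ground terms at every depth bound.
  N_0 = 2
  N_1 = 2
  Explicitly: 4, 0.
So there are 2 ground terms available for substitution.
Each of z, w ranges independently over the available ground terms, and distinct assignments produce distinct instances.
Number of ground instances = 2^2 = 4.

4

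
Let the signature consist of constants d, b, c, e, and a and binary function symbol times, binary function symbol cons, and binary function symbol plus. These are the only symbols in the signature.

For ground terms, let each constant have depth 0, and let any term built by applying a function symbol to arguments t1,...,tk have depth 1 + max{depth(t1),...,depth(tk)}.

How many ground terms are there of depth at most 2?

19205

Count level by level. With function symbols times/2, cons/2, plus/2, the terms of depth ≤ k are the 5 constants together with each function applied to depth-≤(k−1) tuples, so N_k = 5 + N_{k-1}^2 + N_{k-1}^2 + N_{k-1}^2.
N_0 = 5
N_1 = 5 + 5^2 + 5^2 + 5^2 = 80
N_2 = 5 + 80^2 + 80^2 + 80^2 = 19205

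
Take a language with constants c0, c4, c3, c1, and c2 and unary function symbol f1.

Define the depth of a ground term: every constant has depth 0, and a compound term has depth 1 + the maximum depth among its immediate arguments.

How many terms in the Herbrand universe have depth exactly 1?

Write N_k for the number of ground terms of depth ≤ k. A term of depth ≤ k is either a constant or a function symbol applied to arguments of depth ≤ k−1, so N_k = 5 + N_{k-1}.
N_0 = 5
N_1 = 5 + 5 = 10
Terms of depth exactly 1: N_1 − N_0 = 10 − 5 = 5.

5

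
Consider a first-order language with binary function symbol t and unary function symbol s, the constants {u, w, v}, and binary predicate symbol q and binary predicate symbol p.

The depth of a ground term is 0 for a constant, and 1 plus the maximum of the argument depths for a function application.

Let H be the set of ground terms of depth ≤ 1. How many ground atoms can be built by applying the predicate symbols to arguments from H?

450

First count ground terms of depth ≤ 1.
If N_k denotes the number of depth-≤k ground terms, the 3 constants give N_0 = 3, and each function symbol of arity r contributes N_{k-1}^r new terms at level k: N_k = 3 + N_{k-1}^2 + N_{k-1}.
N_0 = 3
N_1 = 3 + 3^2 + 3 = 15
So |H| = 15.
For each predicate symbol, the number of ground atoms is |H| raised to its arity; summing:
  q: 15^2 = 225;  p: 15^2 = 225
Total ground atoms: 225 + 225 = 450.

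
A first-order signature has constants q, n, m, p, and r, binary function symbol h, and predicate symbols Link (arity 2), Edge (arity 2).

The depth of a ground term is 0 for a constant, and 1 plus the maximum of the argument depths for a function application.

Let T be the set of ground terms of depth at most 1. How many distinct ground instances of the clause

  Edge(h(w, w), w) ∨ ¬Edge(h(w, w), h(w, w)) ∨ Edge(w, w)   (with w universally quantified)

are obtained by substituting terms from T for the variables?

Ground terms of depth ≤ 1:
  Let N_k = |{terms of depth ≤ k}|. Then N_0 = 5 and N_k = 5 + N_{k-1}^2 for k ≥ 1 (one summand per function symbol, arity giving the exponent).
  N_0 = 5
  N_1 = 5 + 5^2 = 30
So there are 30 ground terms available for substitution.
The variable w ranges independently over the available ground terms, and distinct assignments produce distinct instances.
Number of ground instances = 30.

30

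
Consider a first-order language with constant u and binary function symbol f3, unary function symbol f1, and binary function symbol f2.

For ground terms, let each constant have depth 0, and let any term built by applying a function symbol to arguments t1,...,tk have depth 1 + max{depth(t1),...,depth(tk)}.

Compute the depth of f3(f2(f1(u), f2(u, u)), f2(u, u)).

depth(f1(u)) = 1 + depth(u) = 1 + 0 = 1
depth(f2(u, u)) = 1 + max(0, 0) = 1
depth(f2(f1(u), f2(u, u))) = 1 + max(1, 1) = 2
depth(f3(f2(f1(u), f2(u, u)), f2(u, u))) = 1 + max(2, 1) = 3

3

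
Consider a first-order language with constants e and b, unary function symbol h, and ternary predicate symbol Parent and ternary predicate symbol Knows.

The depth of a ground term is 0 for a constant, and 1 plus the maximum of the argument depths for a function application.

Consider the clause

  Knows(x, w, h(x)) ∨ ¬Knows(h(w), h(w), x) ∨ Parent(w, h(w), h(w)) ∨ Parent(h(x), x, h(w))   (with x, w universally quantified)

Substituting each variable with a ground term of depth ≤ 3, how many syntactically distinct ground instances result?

64

Ground terms of depth ≤ 3:
  Count level by level. With function symbols h/1, the terms of depth ≤ k are the 2 constants together with each function applied to depth-≤(k−1) tuples, so N_k = 2 + N_{k-1}.
  N_0 = 2
  N_1 = 2 + 2 = 4
  N_2 = 2 + 4 = 6
  N_3 = 2 + 6 = 8
  Explicitly: e, b, h(e), h(b), h(h(e)), h(h(b)), h(h(h(e))), h(h(h(b))).
So there are 8 ground terms available for substitution.
The body mentions every one of the 2 quantified variables; since ground terms form a free algebra, no two substitutions collapse to the same formula.
Number of ground instances = 8^2 = 64.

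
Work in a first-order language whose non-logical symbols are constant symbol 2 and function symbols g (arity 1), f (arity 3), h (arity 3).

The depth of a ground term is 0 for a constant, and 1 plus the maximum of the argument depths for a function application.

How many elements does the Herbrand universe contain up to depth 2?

133

Write N_k for the number of ground terms of depth ≤ k. A term of depth ≤ k is either a constant or a function symbol applied to arguments of depth ≤ k−1, so N_k = 1 + N_{k-1} + N_{k-1}^3 + N_{k-1}^3.
N_0 = 1
N_1 = 1 + 1 + 1^3 + 1^3 = 4
N_2 = 1 + 4 + 4^3 + 4^3 = 133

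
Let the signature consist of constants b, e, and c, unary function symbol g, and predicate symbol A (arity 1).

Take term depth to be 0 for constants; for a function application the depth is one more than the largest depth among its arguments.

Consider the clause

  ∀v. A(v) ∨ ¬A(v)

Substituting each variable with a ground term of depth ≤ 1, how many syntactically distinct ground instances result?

6

Ground terms of depth ≤ 1:
  If N_k denotes the number of depth-≤k ground terms, the 3 constants give N_0 = 3, and each function symbol of arity r contributes N_{k-1}^r new terms at level k: N_k = 3 + N_{k-1}.
  N_0 = 3
  N_1 = 3 + 3 = 6
So there are 6 ground terms available for substitution.
There is 1 variable to instantiate (v),  occurring in at least one literal, so different choices give different ground instances.
Number of ground instances = 6.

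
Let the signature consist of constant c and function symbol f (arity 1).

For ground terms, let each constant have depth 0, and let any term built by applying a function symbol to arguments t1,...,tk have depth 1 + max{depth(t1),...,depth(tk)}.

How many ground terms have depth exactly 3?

Let N_k = |{terms of depth ≤ k}|. Then N_0 = 1 and N_k = 1 + N_{k-1} for k ≥ 1 (one summand per function symbol, arity giving the exponent).
N_0 = 1
N_1 = 1 + 1 = 2
N_2 = 1 + 2 = 3
N_3 = 1 + 3 = 4
Terms of depth exactly 3: N_3 − N_2 = 4 − 3 = 1.

1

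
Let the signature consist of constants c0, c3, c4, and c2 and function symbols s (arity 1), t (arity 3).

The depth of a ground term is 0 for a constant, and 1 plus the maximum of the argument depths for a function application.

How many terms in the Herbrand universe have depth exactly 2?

Let N_k count ground terms of depth at most k. Each non-constant term of depth ≤ k is some function symbol applied to depth-≤(k−1) arguments, giving N_k = 4 + N_{k-1} + N_{k-1}^3.
N_0 = 4
N_1 = 4 + 4 + 4^3 = 72
N_2 = 4 + 72 + 72^3 = 373324
Terms of depth exactly 2: N_2 − N_1 = 373324 − 72 = 373252.

373252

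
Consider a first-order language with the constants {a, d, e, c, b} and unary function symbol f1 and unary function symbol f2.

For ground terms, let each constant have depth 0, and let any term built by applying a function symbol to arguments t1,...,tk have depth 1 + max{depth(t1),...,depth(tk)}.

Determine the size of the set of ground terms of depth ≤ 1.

15

Let N_k = |{terms of depth ≤ k}|. Then N_0 = 5 and N_k = 5 + N_{k-1} + N_{k-1} for k ≥ 1 (one summand per function symbol, arity giving the exponent).
N_0 = 5
N_1 = 5 + 5 + 5 = 15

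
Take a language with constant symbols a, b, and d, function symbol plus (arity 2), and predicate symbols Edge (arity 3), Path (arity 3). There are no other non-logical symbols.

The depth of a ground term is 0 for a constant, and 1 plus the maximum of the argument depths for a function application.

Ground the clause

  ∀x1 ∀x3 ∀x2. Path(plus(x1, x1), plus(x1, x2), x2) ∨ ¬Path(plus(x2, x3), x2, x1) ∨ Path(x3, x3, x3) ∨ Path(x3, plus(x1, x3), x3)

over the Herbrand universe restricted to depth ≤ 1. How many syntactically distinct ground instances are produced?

1728

Ground terms of depth ≤ 1:
  Write N_k for the number of ground terms of depth ≤ k. A term of depth ≤ k is either a constant or a function symbol applied to arguments of depth ≤ k−1, so N_k = 3 + N_{k-1}^2.
  N_0 = 3
  N_1 = 3 + 3^2 = 12
  Explicitly: a, b, d, plus(a, a), plus(a, b), plus(a, d), plus(b, a), plus(b, b), plus(b, d), plus(d, a), plus(d, b), plus(d, d).
So there are 12 ground terms available for substitution.
There are 3 variables to instantiate (x1, x3, x2), each occurring in at least one literal, so different choices give different ground instances.
Number of ground instances = 12^3 = 1728.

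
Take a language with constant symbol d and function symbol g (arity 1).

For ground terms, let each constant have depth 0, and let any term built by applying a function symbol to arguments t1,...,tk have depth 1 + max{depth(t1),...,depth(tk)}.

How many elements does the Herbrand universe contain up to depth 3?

4

Count level by level. With function symbols g/1, the terms of depth ≤ k are the 1 constant together with each function applied to depth-≤(k−1) tuples, so N_k = 1 + N_{k-1}.
N_0 = 1
N_1 = 1 + 1 = 2
N_2 = 1 + 2 = 3
N_3 = 1 + 3 = 4
Explicitly: d, g(d), g(g(d)), g(g(g(d))).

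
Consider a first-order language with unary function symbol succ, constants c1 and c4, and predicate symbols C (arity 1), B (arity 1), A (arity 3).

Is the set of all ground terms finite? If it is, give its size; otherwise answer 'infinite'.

The signature has at least one function symbol (succ, arity 1) and at least one constant (c1).
Iterating succ gives infinitely many distinct ground terms: c1, succ(c1), succ(succ(c1)), ...
So the Herbrand universe is infinite.

infinite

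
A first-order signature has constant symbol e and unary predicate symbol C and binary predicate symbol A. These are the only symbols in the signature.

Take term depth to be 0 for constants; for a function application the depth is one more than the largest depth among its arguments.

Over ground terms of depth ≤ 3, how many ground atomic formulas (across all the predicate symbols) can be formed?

2

First count ground terms of depth ≤ 3.
With no function symbols every ground term is a constant, so there is exactly 1 ground term at every depth bound.
N_0 = 1
N_1 = 1
N_2 = 1
N_3 = 1
Explicitly: e.
So |H| = 1.
A ground atom is a predicate applied to a tuple of terms from H, so the count is the sum over predicates of |H|^arity:
  C: 1;  A: 1^2 = 1
Total ground atoms: 1 + 1 = 2.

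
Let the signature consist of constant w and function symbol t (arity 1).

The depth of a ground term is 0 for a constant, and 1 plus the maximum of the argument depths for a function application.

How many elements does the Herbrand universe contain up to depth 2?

3

If N_k denotes the number of depth-≤k ground terms, the 1 constant gives N_0 = 1, and each function symbol of arity r contributes N_{k-1}^r new terms at level k: N_k = 1 + N_{k-1}.
N_0 = 1
N_1 = 1 + 1 = 2
N_2 = 1 + 2 = 3
Explicitly: w, t(w), t(t(w)).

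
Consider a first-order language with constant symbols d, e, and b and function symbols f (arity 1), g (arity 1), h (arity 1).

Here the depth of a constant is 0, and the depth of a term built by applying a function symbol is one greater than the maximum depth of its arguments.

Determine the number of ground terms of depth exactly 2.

27

Let N_k count ground terms of depth at most k. Each non-constant term of depth ≤ k is some function symbol applied to depth-≤(k−1) arguments, giving N_k = 3 + N_{k-1} + N_{k-1} + N_{k-1}.
N_0 = 3
N_1 = 3 + 3 + 3 + 3 = 12
N_2 = 3 + 12 + 12 + 12 = 39
Terms of depth exactly 2: N_2 − N_1 = 39 − 12 = 27.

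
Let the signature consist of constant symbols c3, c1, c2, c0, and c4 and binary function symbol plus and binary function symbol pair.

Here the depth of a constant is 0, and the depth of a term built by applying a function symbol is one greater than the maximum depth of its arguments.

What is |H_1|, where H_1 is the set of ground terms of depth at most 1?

55

Write N_k for the number of ground terms of depth ≤ k. A term of depth ≤ k is either a constant or a function symbol applied to arguments of depth ≤ k−1, so N_k = 5 + N_{k-1}^2 + N_{k-1}^2.
N_0 = 5
N_1 = 5 + 5^2 + 5^2 = 55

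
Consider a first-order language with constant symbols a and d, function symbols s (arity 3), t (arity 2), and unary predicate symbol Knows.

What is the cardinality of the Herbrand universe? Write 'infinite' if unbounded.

The signature has at least one function symbol (s, arity 3) and at least one constant (a).
Iterating s gives infinitely many distinct ground terms: a, s(a, a, a), s(s(a, a, a), s(a, a, a), s(a, a, a)), ...
So the Herbrand universe is infinite.

infinite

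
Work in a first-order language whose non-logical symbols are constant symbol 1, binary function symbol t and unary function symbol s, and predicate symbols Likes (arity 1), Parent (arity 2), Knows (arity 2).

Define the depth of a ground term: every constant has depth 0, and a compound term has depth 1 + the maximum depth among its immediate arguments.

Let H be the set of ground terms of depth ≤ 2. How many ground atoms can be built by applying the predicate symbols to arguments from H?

First count ground terms of depth ≤ 2.
If N_k denotes the number of depth-≤k ground terms, the 1 constant gives N_0 = 1, and each function symbol of arity r contributes N_{k-1}^r new terms at level k: N_k = 1 + N_{k-1}^2 + N_{k-1}.
N_0 = 1
N_1 = 1 + 1^2 + 1 = 3
N_2 = 1 + 3^2 + 3 = 13
So |H| = 13.
A ground atom is a predicate applied to a tuple of terms from H, so the count is the sum over predicates of |H|^arity:
  Likes: 13;  Parent: 13^2 = 169;  Knows: 13^2 = 169
Total ground atoms: 13 + 169 + 169 = 351.

351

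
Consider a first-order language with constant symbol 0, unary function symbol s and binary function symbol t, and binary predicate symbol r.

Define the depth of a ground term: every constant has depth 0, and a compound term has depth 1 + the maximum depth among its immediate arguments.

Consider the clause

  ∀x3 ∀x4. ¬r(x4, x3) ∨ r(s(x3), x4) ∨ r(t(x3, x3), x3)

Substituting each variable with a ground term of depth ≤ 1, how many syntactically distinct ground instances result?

9

Ground terms of depth ≤ 1:
  Let N_k = |{terms of depth ≤ k}|. Then N_0 = 1 and N_k = 1 + N_{k-1} + N_{k-1}^2 for k ≥ 1 (one summand per function symbol, arity giving the exponent).
  N_0 = 1
  N_1 = 1 + 1 + 1^2 = 3
So there are 3 ground terms available for substitution.
There are 2 variables to instantiate (x3, x4), each occurring in at least one literal, so different choices give different ground instances.
Number of ground instances = 3^2 = 9.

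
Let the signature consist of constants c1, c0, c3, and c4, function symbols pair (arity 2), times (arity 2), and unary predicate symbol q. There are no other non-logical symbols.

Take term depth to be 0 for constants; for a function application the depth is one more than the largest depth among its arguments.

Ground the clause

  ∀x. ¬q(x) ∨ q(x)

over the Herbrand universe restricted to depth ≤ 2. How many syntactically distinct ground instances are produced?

Ground terms of depth ≤ 2:
  If N_k denotes the number of depth-≤k ground terms, the 4 constants give N_0 = 4, and each function symbol of arity r contributes N_{k-1}^r new terms at level k: N_k = 4 + N_{k-1}^2 + N_{k-1}^2.
  N_0 = 4
  N_1 = 4 + 4^2 + 4^2 = 36
  N_2 = 4 + 36^2 + 36^2 = 2596
So there are 2596 ground terms available for substitution.
The clause has 1 distinct variable (x), which appears in the body. In the free term algebra distinct substitutions yield syntactically distinct ground instances.
Number of ground instances = 2596.

2596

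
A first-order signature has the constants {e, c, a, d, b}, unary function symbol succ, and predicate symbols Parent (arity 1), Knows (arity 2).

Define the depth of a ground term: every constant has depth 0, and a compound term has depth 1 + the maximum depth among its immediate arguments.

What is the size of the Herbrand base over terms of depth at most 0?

First count ground terms of depth ≤ 0.
Let N_k count ground terms of depth at most k. Each non-constant term of depth ≤ k is some function symbol applied to depth-≤(k−1) arguments, giving N_k = 5 + N_{k-1}.
N_0 = 5
So |H| = 5.
Each predicate of arity r yields |H|^r ground atoms (one per choice of an r-tuple from H):
  Parent: 5;  Knows: 5^2 = 25
Total ground atoms: 5 + 25 = 30.

30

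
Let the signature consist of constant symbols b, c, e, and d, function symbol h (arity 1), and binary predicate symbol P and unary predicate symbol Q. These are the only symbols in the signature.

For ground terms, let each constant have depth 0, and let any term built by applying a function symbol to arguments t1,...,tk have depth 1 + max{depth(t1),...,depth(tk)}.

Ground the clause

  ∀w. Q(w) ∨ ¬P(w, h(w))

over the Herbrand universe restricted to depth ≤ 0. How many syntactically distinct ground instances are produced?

4

Ground terms of depth ≤ 0:
  Count level by level. With function symbols h/1, the terms of depth ≤ k are the 4 constants together with each function applied to depth-≤(k−1) tuples, so N_k = 4 + N_{k-1}.
  N_0 = 4
  Explicitly: b, c, e, d.
So there are 4 ground terms available for substitution.
The clause has 1 distinct variable (w), which appears in the body. In the free term algebra distinct substitutions yield syntactically distinct ground instances.
Number of ground instances = 4.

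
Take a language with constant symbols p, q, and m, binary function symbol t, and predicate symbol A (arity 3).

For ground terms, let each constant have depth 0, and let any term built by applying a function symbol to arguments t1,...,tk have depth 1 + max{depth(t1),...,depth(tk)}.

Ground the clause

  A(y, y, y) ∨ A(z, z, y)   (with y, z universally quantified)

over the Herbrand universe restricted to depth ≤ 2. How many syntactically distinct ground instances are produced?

21609

Ground terms of depth ≤ 2:
  Let N_k count ground terms of depth at most k. Each non-constant term of depth ≤ k is some function symbol applied to depth-≤(k−1) arguments, giving N_k = 3 + N_{k-1}^2.
  N_0 = 3
  N_1 = 3 + 3^2 = 12
  N_2 = 3 + 12^2 = 147
So there are 147 ground terms available for substitution.
The body mentions every one of the 2 quantified variables; since ground terms form a free algebra, no two substitutions collapse to the same formula.
Number of ground instances = 147^2 = 21609.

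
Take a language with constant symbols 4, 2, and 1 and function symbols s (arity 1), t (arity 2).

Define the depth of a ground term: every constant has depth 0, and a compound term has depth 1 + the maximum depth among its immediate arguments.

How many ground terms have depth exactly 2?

If N_k denotes the number of depth-≤k ground terms, the 3 constants give N_0 = 3, and each function symbol of arity r contributes N_{k-1}^r new terms at level k: N_k = 3 + N_{k-1} + N_{k-1}^2.
N_0 = 3
N_1 = 3 + 3 + 3^2 = 15
N_2 = 3 + 15 + 15^2 = 243
Terms of depth exactly 2: N_2 − N_1 = 243 − 15 = 228.

228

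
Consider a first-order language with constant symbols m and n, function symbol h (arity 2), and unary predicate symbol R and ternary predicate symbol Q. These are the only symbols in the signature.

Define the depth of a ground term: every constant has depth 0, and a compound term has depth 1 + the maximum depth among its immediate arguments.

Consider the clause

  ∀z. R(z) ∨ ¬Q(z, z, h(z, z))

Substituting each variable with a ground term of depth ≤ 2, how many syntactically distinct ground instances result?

Ground terms of depth ≤ 2:
  Let N_k count ground terms of depth at most k. Each non-constant term of depth ≤ k is some function symbol applied to depth-≤(k−1) arguments, giving N_k = 2 + N_{k-1}^2.
  N_0 = 2
  N_1 = 2 + 2^2 = 6
  N_2 = 2 + 6^2 = 38
So there are 38 ground terms available for substitution.
The variable z ranges independently over the available ground terms, and distinct assignments produce distinct instances.
Number of ground instances = 38.

38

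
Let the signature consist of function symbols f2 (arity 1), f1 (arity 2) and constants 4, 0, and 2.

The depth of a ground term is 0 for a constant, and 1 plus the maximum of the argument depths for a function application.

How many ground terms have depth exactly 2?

Count level by level. With function symbols f2/1, f1/2, the terms of depth ≤ k are the 3 constants together with each function applied to depth-≤(k−1) tuples, so N_k = 3 + N_{k-1} + N_{k-1}^2.
N_0 = 3
N_1 = 3 + 3 + 3^2 = 15
N_2 = 3 + 15 + 15^2 = 243
Terms of depth exactly 2: N_2 − N_1 = 243 − 15 = 228.

228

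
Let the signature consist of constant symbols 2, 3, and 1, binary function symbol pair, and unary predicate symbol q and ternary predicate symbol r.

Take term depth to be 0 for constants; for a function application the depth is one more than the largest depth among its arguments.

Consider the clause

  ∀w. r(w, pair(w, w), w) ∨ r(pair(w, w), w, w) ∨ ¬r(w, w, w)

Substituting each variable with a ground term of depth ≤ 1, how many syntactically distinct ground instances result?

12

Ground terms of depth ≤ 1:
  Let N_k count ground terms of depth at most k. Each non-constant term of depth ≤ k is some function symbol applied to depth-≤(k−1) arguments, giving N_k = 3 + N_{k-1}^2.
  N_0 = 3
  N_1 = 3 + 3^2 = 12
  Explicitly: 2, 3, 1, pair(2, 2), pair(2, 3), pair(2, 1), pair(3, 2), pair(3, 3), pair(3, 1), pair(1, 2), pair(1, 3), pair(1, 1).
So there are 12 ground terms available for substitution.
There is 1 variable to instantiate (w),  occurring in at least one literal, so different choices give different ground instances.
Number of ground instances = 12.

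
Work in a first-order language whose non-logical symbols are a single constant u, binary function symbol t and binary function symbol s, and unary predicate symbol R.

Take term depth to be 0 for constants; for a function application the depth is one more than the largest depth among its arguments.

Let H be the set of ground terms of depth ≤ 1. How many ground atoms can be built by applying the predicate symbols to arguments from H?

First count ground terms of depth ≤ 1.
Let N_k count ground terms of depth at most k. Each non-constant term of depth ≤ k is some function symbol applied to depth-≤(k−1) arguments, giving N_k = 1 + N_{k-1}^2 + N_{k-1}^2.
N_0 = 1
N_1 = 1 + 1^2 + 1^2 = 3
So |H| = 3.
For each predicate symbol, the number of ground atoms is |H| raised to its arity; summing:
  R: 3
Total ground atoms: 3.

3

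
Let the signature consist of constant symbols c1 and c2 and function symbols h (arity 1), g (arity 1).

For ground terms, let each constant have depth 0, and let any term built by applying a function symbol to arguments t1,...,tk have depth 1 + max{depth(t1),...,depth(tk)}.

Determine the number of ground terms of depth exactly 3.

16

Let N_k = |{terms of depth ≤ k}|. Then N_0 = 2 and N_k = 2 + N_{k-1} + N_{k-1} for k ≥ 1 (one summand per function symbol, arity giving the exponent).
N_0 = 2
N_1 = 2 + 2 + 2 = 6
N_2 = 2 + 6 + 6 = 14
N_3 = 2 + 14 + 14 = 30
Terms of depth exactly 3: N_3 − N_2 = 30 − 14 = 16.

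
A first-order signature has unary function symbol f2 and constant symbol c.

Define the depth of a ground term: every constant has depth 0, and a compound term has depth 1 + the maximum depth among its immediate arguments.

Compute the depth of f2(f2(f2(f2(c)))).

depth(f2(c)) = 1 + depth(c) = 1 + 0 = 1
depth(f2(f2(c))) = 1 + depth(f2(c)) = 1 + 1 = 2
depth(f2(f2(f2(c)))) = 1 + depth(f2(f2(c))) = 1 + 2 = 3
depth(f2(f2(f2(f2(c))))) = 1 + depth(f2(f2(f2(c)))) = 1 + 3 = 4

4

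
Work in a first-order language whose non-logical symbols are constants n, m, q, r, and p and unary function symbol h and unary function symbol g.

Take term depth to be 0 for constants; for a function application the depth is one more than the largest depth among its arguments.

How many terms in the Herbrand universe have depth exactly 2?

Count level by level. With function symbols h/1, g/1, the terms of depth ≤ k are the 5 constants together with each function applied to depth-≤(k−1) tuples, so N_k = 5 + N_{k-1} + N_{k-1}.
N_0 = 5
N_1 = 5 + 5 + 5 = 15
N_2 = 5 + 15 + 15 = 35
Terms of depth exactly 2: N_2 − N_1 = 35 − 15 = 20.

20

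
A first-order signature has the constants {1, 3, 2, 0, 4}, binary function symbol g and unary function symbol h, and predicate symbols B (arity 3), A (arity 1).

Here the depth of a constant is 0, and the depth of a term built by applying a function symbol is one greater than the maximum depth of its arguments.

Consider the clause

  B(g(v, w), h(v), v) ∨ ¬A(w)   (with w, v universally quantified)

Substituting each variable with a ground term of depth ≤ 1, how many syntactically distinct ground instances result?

1225

Ground terms of depth ≤ 1:
  Let N_k count ground terms of depth at most k. Each non-constant term of depth ≤ k is some function symbol applied to depth-≤(k−1) arguments, giving N_k = 5 + N_{k-1}^2 + N_{k-1}.
  N_0 = 5
  N_1 = 5 + 5^2 + 5 = 35
So there are 35 ground terms available for substitution.
Each of w, v ranges independently over the available ground terms, and distinct assignments produce distinct instances.
Number of ground instances = 35^2 = 1225.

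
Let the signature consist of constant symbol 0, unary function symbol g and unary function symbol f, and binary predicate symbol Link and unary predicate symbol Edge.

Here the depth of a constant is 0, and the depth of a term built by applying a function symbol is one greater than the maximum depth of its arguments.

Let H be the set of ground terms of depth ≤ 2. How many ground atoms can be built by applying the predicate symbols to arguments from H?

First count ground terms of depth ≤ 2.
Let N_k = |{terms of depth ≤ k}|. Then N_0 = 1 and N_k = 1 + N_{k-1} + N_{k-1} for k ≥ 1 (one summand per function symbol, arity giving the exponent).
N_0 = 1
N_1 = 1 + 1 + 1 = 3
N_2 = 1 + 3 + 3 = 7
So |H| = 7.
A ground atom is a predicate applied to a tuple of terms from H, so the count is the sum over predicates of |H|^arity:
  Link: 7^2 = 49;  Edge: 7
Total ground atoms: 49 + 7 = 56.

56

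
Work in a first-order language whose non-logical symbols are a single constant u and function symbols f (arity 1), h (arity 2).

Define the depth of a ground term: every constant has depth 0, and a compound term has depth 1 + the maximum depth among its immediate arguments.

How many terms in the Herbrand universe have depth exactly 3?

170

If N_k denotes the number of depth-≤k ground terms, the 1 constant gives N_0 = 1, and each function symbol of arity r contributes N_{k-1}^r new terms at level k: N_k = 1 + N_{k-1} + N_{k-1}^2.
N_0 = 1
N_1 = 1 + 1 + 1^2 = 3
N_2 = 1 + 3 + 3^2 = 13
N_3 = 1 + 13 + 13^2 = 183
Terms of depth exactly 3: N_3 − N_2 = 183 − 13 = 170.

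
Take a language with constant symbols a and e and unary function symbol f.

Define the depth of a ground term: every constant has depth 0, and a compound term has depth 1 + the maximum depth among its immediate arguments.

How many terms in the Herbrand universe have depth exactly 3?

2

Let N_k count ground terms of depth at most k. Each non-constant term of depth ≤ k is some function symbol applied to depth-≤(k−1) arguments, giving N_k = 2 + N_{k-1}.
N_0 = 2
N_1 = 2 + 2 = 4
N_2 = 2 + 4 = 6
N_3 = 2 + 6 = 8
Terms of depth exactly 3: N_3 − N_2 = 8 − 6 = 2.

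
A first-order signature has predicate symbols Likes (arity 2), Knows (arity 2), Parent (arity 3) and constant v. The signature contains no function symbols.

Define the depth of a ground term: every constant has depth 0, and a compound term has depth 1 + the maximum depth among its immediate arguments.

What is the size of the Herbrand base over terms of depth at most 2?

3

First count ground terms of depth ≤ 2.
With no function symbols every ground term is a constant, so there is exactly 1 ground term at every depth bound.
N_0 = 1
N_1 = 1
N_2 = 1
So |H| = 1.
Ground atoms are formed by filling each argument slot of a predicate with a term from H, so an r-ary predicate gives |H|^r atoms:
  Likes: 1^2 = 1;  Knows: 1^2 = 1;  Parent: 1^3 = 1
Total ground atoms: 1 + 1 + 1 = 3.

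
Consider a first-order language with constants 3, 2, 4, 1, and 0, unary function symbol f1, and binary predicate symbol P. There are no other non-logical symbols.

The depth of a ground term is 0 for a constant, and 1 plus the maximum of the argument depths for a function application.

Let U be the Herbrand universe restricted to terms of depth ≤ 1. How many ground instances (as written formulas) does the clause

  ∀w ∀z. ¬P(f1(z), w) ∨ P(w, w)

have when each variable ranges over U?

100

Ground terms of depth ≤ 1:
  Write N_k for the number of ground terms of depth ≤ k. A term of depth ≤ k is either a constant or a function symbol applied to arguments of depth ≤ k−1, so N_k = 5 + N_{k-1}.
  N_0 = 5
  N_1 = 5 + 5 = 10
  Explicitly: 3, 2, 4, 1, 0, f1(3), f1(2), f1(4), f1(1), f1(0).
So there are 10 ground terms available for substitution.
There are 2 variables to instantiate (w, z), each occurring in at least one literal, so different choices give different ground instances.
Number of ground instances = 10^2 = 100.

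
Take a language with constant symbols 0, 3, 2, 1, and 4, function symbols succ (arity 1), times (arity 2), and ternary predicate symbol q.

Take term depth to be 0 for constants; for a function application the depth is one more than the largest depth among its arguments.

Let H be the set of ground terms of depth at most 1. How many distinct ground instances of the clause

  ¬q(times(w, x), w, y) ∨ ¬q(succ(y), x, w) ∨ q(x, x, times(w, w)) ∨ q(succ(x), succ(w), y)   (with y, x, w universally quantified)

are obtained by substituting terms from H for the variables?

Ground terms of depth ≤ 1:
  Count level by level. With function symbols succ/1, times/2, the terms of depth ≤ k are the 5 constants together with each function applied to depth-≤(k−1) tuples, so N_k = 5 + N_{k-1} + N_{k-1}^2.
  N_0 = 5
  N_1 = 5 + 5 + 5^2 = 35
So there are 35 ground terms available for substitution.
The body mentions every one of the 3 quantified variables; since ground terms form a free algebra, no two substitutions collapse to the same formula.
Number of ground instances = 35^3 = 42875.

42875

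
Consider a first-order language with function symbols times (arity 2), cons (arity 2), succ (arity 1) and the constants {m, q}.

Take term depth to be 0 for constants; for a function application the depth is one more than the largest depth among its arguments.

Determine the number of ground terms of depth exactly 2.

290

Write N_k for the number of ground terms of depth ≤ k. A term of depth ≤ k is either a constant or a function symbol applied to arguments of depth ≤ k−1, so N_k = 2 + N_{k-1}^2 + N_{k-1}^2 + N_{k-1}.
N_0 = 2
N_1 = 2 + 2^2 + 2^2 + 2 = 12
N_2 = 2 + 12^2 + 12^2 + 12 = 302
Terms of depth exactly 2: N_2 − N_1 = 302 − 12 = 290.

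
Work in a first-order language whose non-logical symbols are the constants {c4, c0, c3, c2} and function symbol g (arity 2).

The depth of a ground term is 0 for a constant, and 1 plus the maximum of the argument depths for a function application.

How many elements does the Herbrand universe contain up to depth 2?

404

Write N_k for the number of ground terms of depth ≤ k. A term of depth ≤ k is either a constant or a function symbol applied to arguments of depth ≤ k−1, so N_k = 4 + N_{k-1}^2.
N_0 = 4
N_1 = 4 + 4^2 = 20
N_2 = 4 + 20^2 = 404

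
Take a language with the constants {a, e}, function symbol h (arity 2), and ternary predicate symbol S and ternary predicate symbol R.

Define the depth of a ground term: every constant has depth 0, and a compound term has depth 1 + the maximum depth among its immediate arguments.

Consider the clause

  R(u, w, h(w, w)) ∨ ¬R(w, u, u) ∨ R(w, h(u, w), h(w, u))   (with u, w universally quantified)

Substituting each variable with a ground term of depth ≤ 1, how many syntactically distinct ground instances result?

Ground terms of depth ≤ 1:
  Let N_k = |{terms of depth ≤ k}|. Then N_0 = 2 and N_k = 2 + N_{k-1}^2 for k ≥ 1 (one summand per function symbol, arity giving the exponent).
  N_0 = 2
  N_1 = 2 + 2^2 = 6
So there are 6 ground terms available for substitution.
There are 2 variables to instantiate (u, w), each occurring in at least one literal, so different choices give different ground instances.
Number of ground instances = 6^2 = 36.

36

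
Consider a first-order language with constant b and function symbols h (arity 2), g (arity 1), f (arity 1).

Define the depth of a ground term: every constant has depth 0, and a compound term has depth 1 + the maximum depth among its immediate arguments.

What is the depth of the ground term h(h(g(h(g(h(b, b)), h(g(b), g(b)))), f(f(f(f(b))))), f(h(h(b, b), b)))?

depth(h(b, b)) = 1 + max(0, 0) = 1
depth(g(h(b, b))) = 1 + depth(h(b, b)) = 1 + 1 = 2
depth(g(b)) = 1 + depth(b) = 1 + 0 = 1
depth(h(g(b), g(b))) = 1 + max(1, 1) = 2
depth(h(g(h(b, b)), h(g(b), g(b)))) = 1 + max(2, 2) = 3
depth(g(h(g(h(b, b)), h(g(b), g(b))))) = 1 + depth(h(g(h(b, b)), h(g(b), g(b)))) = 1 + 3 = 4
depth(f(b)) = 1 + depth(b) = 1 + 0 = 1
depth(f(f(b))) = 1 + depth(f(b)) = 1 + 1 = 2
depth(f(f(f(b)))) = 1 + depth(f(f(b))) = 1 + 2 = 3
depth(f(f(f(f(b))))) = 1 + depth(f(f(f(b)))) = 1 + 3 = 4
depth(h(g(h(g(h(b, b)), h(g(b), g(b)))), f(f(f(f(b)))))) = 1 + max(4, 4) = 5
depth(h(h(b, b), b)) = 1 + max(1, 0) = 2
depth(f(h(h(b, b), b))) = 1 + depth(h(h(b, b), b)) = 1 + 2 = 3
depth(h(h(g(h(g(h(b, b)), h(g(b), g(b)))), f(f(f(f(b))))), f(h(h(b, b), b)))) = 1 + max(5, 3) = 6

6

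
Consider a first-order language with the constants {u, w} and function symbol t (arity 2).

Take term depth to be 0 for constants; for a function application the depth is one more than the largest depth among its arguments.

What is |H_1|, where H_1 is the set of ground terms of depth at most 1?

Let N_k = |{terms of depth ≤ k}|. Then N_0 = 2 and N_k = 2 + N_{k-1}^2 for k ≥ 1 (one summand per function symbol, arity giving the exponent).
N_0 = 2
N_1 = 2 + 2^2 = 6
Explicitly: u, w, t(u, u), t(u, w), t(w, u), t(w, w).

6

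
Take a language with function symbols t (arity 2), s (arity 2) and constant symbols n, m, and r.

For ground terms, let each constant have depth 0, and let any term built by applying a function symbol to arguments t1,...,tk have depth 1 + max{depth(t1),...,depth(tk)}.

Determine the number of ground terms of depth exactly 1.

Let N_k = |{terms of depth ≤ k}|. Then N_0 = 3 and N_k = 3 + N_{k-1}^2 + N_{k-1}^2 for k ≥ 1 (one summand per function symbol, arity giving the exponent).
N_0 = 3
N_1 = 3 + 3^2 + 3^2 = 21
Terms of depth exactly 1: N_1 − N_0 = 21 − 3 = 18.

18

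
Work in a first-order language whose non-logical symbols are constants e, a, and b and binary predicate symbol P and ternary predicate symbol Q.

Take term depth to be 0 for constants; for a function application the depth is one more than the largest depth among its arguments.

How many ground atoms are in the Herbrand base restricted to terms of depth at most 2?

First count ground terms of depth ≤ 2.
With no function symbols every ground term is a constant, so there are exactly 3 ground terms at every depth bound.
N_0 = 3
N_1 = 3
N_2 = 3
So |H| = 3.
For each predicate symbol, the number of ground atoms is |H| raised to its arity; summing:
  P: 3^2 = 9;  Q: 3^3 = 27
Total ground atoms: 9 + 27 = 36.

36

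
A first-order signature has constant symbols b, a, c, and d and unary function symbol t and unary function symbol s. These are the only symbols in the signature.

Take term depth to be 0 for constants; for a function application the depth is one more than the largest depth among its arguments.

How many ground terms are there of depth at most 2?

28

If N_k denotes the number of depth-≤k ground terms, the 4 constants give N_0 = 4, and each function symbol of arity r contributes N_{k-1}^r new terms at level k: N_k = 4 + N_{k-1} + N_{k-1}.
N_0 = 4
N_1 = 4 + 4 + 4 = 12
N_2 = 4 + 12 + 12 = 28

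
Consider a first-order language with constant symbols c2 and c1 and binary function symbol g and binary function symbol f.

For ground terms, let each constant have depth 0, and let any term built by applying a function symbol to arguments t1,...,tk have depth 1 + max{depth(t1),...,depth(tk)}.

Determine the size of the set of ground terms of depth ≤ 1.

10

If N_k denotes the number of depth-≤k ground terms, the 2 constants give N_0 = 2, and each function symbol of arity r contributes N_{k-1}^r new terms at level k: N_k = 2 + N_{k-1}^2 + N_{k-1}^2.
N_0 = 2
N_1 = 2 + 2^2 + 2^2 = 10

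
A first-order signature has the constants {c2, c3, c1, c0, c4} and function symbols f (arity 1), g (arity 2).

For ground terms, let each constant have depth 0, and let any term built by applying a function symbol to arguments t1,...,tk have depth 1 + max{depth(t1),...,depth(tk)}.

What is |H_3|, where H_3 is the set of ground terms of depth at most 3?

Let N_k count ground terms of depth at most k. Each non-constant term of depth ≤ k is some function symbol applied to depth-≤(k−1) arguments, giving N_k = 5 + N_{k-1} + N_{k-1}^2.
N_0 = 5
N_1 = 5 + 5 + 5^2 = 35
N_2 = 5 + 35 + 35^2 = 1265
N_3 = 5 + 1265 + 1265^2 = 1601495

1601495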